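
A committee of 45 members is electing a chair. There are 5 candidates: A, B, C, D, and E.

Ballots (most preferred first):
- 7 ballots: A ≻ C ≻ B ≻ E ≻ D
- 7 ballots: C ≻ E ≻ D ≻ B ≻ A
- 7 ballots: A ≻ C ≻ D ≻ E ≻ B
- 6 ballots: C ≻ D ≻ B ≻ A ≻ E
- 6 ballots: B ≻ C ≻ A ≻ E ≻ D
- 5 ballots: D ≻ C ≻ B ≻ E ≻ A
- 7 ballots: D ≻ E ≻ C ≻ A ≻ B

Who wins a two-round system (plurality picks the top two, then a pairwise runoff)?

Round 1 first-place votes: A 14, B 6, C 13, D 12, E 0. A and C advance.
Runoff: A is ranked above C on 14 ballots, C above A on 31.

C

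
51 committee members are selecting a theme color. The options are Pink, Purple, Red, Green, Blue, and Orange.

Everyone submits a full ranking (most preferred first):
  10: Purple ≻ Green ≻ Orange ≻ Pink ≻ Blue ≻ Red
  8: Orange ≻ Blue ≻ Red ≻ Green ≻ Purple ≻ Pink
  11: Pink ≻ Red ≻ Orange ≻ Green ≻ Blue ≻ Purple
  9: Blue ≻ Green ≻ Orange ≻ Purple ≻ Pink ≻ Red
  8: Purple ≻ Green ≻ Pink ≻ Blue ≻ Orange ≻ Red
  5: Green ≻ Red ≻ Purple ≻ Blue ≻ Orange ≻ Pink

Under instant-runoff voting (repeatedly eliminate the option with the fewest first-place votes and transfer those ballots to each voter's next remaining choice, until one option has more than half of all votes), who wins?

Blue

Round 1: Pink 11, Purple 18, Red 0, Green 5, Blue 9, Orange 8. Red eliminated.
Round 2: Pink 11, Purple 18, Green 5, Blue 9, Orange 8. Green eliminated.
Round 3: Pink 11, Purple 23, Blue 9, Orange 8. Orange eliminated.
Round 4: Pink 11, Purple 23, Blue 17. Pink eliminated.
Round 5: Purple 23, Blue 28. Blue has a majority (≥26).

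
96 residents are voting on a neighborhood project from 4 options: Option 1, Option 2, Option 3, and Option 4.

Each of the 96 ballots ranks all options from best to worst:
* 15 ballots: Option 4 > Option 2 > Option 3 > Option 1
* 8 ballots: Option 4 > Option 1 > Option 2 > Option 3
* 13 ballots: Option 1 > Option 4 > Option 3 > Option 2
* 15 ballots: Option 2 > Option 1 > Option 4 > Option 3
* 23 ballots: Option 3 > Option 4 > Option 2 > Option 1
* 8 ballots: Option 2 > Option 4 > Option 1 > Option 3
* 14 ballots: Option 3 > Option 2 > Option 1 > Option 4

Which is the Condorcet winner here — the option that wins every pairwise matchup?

Option 4

Option 4 vs Option 1: 54–42
Option 4 vs Option 2: 59–37
Option 4 vs Option 3: 59–37
Option 4 beats every other option.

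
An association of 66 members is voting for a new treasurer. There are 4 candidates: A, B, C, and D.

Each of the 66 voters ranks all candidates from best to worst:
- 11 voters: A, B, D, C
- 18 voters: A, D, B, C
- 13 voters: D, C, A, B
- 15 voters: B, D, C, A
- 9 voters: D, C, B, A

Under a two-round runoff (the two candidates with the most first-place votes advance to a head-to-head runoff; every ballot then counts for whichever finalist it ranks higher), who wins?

Round 1 first-place votes: A 29, B 15, C 0, D 22. A and D advance.
Runoff: A is ranked above D on 29 ballots, D above A on 37.

D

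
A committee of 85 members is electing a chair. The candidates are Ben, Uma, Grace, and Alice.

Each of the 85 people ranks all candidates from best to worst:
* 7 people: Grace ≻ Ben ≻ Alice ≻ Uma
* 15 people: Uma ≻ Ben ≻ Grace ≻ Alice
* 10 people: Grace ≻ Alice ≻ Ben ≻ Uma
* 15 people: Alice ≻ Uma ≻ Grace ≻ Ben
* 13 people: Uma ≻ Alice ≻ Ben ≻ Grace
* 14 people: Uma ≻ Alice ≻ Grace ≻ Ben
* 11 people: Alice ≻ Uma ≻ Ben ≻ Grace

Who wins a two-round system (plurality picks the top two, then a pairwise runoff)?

Round 1 first-place votes: Ben 0, Uma 42, Grace 17, Alice 26. Uma and Alice advance.
Runoff: Uma is ranked above Alice on 42 ballots, Alice above Uma on 43.

Alice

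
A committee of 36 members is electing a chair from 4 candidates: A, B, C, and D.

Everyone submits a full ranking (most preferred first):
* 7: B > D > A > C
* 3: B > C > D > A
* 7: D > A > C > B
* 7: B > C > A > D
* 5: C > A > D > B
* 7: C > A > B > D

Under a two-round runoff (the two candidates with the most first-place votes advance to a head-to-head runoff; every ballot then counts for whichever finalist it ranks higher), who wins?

C

Round 1 first-place votes: A 0, B 17, C 12, D 7. B and C advance.
Runoff: B is ranked above C on 17 ballots, C above B on 19.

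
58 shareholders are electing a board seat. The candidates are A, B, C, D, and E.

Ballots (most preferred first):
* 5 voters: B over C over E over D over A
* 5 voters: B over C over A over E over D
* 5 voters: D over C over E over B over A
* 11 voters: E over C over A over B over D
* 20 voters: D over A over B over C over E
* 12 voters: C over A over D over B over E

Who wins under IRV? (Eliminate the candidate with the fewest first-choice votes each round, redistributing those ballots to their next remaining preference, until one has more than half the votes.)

Round 1: A 0, B 10, C 12, D 25, E 11. A eliminated.
Round 2: B 10, C 12, D 25, E 11. B eliminated.
Round 3: C 22, D 25, E 11. E eliminated.
Round 4: C 33, D 25. C has a majority (≥30).

C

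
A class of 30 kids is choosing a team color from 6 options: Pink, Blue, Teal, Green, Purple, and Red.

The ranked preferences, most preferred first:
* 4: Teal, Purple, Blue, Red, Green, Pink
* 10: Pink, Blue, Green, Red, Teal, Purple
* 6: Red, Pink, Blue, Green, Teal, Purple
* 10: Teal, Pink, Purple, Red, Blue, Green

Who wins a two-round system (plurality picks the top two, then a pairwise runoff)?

Pink

Round 1 first-place votes: Pink 10, Blue 0, Teal 14, Green 0, Purple 0, Red 6. Teal and Pink advance.
Runoff: Teal is ranked above Pink on 14 ballots, Pink above Teal on 16.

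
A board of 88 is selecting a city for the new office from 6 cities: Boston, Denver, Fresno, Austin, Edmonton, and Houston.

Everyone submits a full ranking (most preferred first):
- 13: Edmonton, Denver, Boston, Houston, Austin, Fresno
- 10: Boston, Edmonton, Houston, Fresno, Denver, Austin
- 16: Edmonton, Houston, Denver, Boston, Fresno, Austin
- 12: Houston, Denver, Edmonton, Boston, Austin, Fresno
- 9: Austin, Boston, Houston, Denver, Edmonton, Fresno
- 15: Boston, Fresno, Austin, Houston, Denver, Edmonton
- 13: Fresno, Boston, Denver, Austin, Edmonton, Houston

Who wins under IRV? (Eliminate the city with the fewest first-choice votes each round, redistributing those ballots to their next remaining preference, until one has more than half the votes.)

Round 1: Boston 25, Denver 0, Fresno 13, Austin 9, Edmonton 29, Houston 12. Denver eliminated.
Round 2: Boston 25, Fresno 13, Austin 9, Edmonton 29, Houston 12. Austin eliminated.
Round 3: Boston 34, Fresno 13, Edmonton 29, Houston 12. Houston eliminated.
Round 4: Boston 34, Fresno 13, Edmonton 41. Fresno eliminated.
Round 5: Boston 47, Edmonton 41. Boston has a majority (≥45).

Boston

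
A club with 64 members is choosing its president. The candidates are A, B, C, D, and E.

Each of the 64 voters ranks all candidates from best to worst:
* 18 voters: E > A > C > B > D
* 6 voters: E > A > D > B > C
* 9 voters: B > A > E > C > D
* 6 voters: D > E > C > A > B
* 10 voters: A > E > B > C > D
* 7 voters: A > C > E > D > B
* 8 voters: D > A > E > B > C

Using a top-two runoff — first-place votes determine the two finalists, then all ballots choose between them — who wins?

A

Round 1 first-place votes: A 17, B 9, C 0, D 14, E 24. E and A advance.
Runoff: E is ranked above A on 30 ballots, A above E on 34.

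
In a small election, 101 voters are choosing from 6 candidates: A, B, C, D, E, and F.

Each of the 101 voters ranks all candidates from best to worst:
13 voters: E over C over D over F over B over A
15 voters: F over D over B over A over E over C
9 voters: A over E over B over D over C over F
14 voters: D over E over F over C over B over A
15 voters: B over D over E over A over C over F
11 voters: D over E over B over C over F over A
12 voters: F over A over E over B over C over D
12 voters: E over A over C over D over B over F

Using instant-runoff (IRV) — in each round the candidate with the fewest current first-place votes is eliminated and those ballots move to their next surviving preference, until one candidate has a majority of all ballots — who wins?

D

Round 1: A 9, B 15, C 0, D 25, E 25, F 27. C eliminated.
Round 2: A 9, B 15, D 25, E 25, F 27. A eliminated.
Round 3: B 15, D 25, E 34, F 27. B eliminated.
Round 4: D 40, E 34, F 27. F eliminated.
Round 5: D 55, E 46. D has a majority (≥51).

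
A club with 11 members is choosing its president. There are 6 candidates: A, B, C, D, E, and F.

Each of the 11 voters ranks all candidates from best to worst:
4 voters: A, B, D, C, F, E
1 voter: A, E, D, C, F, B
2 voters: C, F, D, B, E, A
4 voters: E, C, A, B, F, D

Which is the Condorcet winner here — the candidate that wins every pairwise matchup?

C

C vs A: 6–5
C vs B: 7–4
C vs D: 6–5
C vs E: 6–5
C vs F: 11–0
C beats every other candidate.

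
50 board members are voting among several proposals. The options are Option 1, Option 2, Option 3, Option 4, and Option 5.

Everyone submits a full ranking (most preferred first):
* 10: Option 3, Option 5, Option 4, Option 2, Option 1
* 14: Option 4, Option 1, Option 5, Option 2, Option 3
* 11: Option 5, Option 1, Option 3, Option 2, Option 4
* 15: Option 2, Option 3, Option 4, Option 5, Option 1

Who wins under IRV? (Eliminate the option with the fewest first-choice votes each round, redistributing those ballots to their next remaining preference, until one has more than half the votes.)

Option 5

Round 1: Option 1 0, Option 2 15, Option 3 10, Option 4 14, Option 5 11. Option 1 eliminated.
Round 2: Option 2 15, Option 3 10, Option 4 14, Option 5 11. Option 3 eliminated.
Round 3: Option 2 15, Option 4 14, Option 5 21. Option 4 eliminated.
Round 4: Option 2 15, Option 5 35. Option 5 has a majority (≥26).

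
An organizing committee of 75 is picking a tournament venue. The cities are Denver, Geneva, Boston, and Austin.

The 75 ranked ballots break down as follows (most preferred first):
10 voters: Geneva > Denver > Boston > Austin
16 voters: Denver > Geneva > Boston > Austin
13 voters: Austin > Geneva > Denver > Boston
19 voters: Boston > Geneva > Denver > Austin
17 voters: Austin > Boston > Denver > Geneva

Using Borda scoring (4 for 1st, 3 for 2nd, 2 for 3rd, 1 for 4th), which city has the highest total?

Geneva

Denver: 10×3 + 16×4 + 13×2 + 19×2 + 17×2 = 192
Geneva: 10×4 + 16×3 + 13×3 + 19×3 + 17×1 = 201
Boston: 10×2 + 16×2 + 13×1 + 19×4 + 17×3 = 192
Austin: 10×1 + 16×1 + 13×4 + 19×1 + 17×4 = 165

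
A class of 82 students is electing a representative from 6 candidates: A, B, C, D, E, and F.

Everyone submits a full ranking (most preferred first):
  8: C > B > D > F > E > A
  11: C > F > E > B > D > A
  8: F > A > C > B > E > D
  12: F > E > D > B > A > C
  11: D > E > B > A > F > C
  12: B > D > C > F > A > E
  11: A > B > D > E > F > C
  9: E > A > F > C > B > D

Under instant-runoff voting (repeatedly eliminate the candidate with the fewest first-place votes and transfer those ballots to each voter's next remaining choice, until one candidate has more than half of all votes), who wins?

B

Round 1: A 11, B 12, C 19, D 11, E 9, F 20. E eliminated.
Round 2: A 20, B 12, C 19, D 11, F 20. D eliminated.
Round 3: A 20, B 23, C 19, F 20. C eliminated.
Round 4: A 20, B 31, F 31. A eliminated.
Round 5: B 42, F 40. B has a majority (≥42).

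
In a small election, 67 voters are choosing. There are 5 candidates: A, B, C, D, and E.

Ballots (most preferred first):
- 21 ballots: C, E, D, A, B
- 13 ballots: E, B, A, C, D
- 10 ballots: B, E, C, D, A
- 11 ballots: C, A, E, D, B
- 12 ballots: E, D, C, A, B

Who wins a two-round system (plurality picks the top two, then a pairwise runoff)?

E

Round 1 first-place votes: A 0, B 10, C 32, D 0, E 25. C and E advance.
Runoff: C is ranked above E on 32 ballots, E above C on 35.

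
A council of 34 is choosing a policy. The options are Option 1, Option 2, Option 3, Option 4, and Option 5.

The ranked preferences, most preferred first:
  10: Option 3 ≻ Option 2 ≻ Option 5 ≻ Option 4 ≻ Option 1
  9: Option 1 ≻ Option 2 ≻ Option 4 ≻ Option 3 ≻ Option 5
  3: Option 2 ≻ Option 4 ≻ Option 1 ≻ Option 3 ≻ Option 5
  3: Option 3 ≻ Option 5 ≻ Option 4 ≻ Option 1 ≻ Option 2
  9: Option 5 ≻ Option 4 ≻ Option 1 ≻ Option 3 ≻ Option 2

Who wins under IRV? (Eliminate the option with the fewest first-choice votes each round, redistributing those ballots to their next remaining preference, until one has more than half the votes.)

Round 1: Option 1 9, Option 2 3, Option 3 13, Option 4 0, Option 5 9. Option 4 eliminated.
Round 2: Option 1 9, Option 2 3, Option 3 13, Option 5 9. Option 2 eliminated.
Round 3: Option 1 12, Option 3 13, Option 5 9. Option 5 eliminated.
Round 4: Option 1 21, Option 3 13. Option 1 has a majority (≥18).

Option 1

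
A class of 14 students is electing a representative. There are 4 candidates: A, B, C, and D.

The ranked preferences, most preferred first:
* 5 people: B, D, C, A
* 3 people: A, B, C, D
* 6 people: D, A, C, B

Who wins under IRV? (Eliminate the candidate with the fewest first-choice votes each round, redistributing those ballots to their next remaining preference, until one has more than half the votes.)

Round 1: A 3, B 5, C 0, D 6. C eliminated.
Round 2: A 3, B 5, D 6. A eliminated.
Round 3: B 8, D 6. B has a majority (≥8).

B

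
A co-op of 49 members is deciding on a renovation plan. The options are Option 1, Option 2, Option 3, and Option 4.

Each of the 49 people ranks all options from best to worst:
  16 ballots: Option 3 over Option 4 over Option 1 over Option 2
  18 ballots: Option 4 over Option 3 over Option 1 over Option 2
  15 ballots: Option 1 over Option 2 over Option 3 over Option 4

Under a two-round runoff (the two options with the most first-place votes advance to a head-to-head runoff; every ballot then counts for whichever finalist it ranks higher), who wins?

Round 1 first-place votes: Option 1 15, Option 2 0, Option 3 16, Option 4 18. Option 4 and Option 3 advance.
Runoff: Option 4 is ranked above Option 3 on 18 ballots, Option 3 above Option 4 on 31.

Option 3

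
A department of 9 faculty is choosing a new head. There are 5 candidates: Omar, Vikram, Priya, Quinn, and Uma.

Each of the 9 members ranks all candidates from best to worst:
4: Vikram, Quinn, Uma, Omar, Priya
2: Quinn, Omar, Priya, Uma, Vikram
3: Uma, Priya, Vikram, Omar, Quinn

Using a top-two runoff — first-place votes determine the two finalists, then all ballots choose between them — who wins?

Uma

Round 1 first-place votes: Omar 0, Vikram 4, Priya 0, Quinn 2, Uma 3. Vikram and Uma advance.
Runoff: Vikram is ranked above Uma on 4 ballots, Uma above Vikram on 5.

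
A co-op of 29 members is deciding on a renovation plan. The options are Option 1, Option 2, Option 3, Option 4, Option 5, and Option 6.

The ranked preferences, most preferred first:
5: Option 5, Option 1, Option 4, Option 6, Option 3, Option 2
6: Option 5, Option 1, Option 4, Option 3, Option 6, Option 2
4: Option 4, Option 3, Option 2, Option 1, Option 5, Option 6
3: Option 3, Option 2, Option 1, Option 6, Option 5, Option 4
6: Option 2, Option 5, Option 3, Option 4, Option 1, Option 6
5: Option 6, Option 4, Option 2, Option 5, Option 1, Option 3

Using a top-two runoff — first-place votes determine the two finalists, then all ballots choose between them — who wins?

Round 1 first-place votes: Option 1 0, Option 2 6, Option 3 3, Option 4 4, Option 5 11, Option 6 5. Option 5 and Option 2 advance.
Runoff: Option 5 is ranked above Option 2 on 11 ballots, Option 2 above Option 5 on 18.

Option 2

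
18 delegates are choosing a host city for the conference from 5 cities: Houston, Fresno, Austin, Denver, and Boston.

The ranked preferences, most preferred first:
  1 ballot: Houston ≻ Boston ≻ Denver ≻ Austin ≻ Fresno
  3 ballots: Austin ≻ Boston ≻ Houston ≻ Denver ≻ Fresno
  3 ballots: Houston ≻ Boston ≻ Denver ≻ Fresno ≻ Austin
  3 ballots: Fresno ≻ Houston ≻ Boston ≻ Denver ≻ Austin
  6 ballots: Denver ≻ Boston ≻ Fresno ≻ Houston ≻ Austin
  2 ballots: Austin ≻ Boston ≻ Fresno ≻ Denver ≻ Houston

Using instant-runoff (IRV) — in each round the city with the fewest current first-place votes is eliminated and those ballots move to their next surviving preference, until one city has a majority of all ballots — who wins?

Round 1: Houston 4, Fresno 3, Austin 5, Denver 6, Boston 0. Boston eliminated.
Round 2: Houston 4, Fresno 3, Austin 5, Denver 6. Fresno eliminated.
Round 3: Houston 7, Austin 5, Denver 6. Austin eliminated.
Round 4: Houston 10, Denver 8. Houston has a majority (≥10).

Houston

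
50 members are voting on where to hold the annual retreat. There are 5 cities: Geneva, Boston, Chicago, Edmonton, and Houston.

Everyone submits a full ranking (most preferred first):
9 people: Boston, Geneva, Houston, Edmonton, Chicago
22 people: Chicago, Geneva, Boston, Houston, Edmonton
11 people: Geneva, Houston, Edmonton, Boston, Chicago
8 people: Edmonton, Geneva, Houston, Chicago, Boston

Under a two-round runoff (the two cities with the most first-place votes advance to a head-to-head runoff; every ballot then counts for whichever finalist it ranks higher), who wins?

Geneva

Round 1 first-place votes: Geneva 11, Boston 9, Chicago 22, Edmonton 8, Houston 0. Chicago and Geneva advance.
Runoff: Chicago is ranked above Geneva on 22 ballots, Geneva above Chicago on 28.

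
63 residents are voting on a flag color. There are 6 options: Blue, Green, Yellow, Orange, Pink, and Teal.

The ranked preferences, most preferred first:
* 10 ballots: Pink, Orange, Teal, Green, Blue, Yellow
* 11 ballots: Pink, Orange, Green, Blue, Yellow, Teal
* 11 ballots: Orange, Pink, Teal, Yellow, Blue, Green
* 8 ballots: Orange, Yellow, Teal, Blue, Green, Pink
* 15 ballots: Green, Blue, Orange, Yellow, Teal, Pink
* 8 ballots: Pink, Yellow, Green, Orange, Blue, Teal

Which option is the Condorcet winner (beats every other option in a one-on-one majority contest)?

Orange

Orange vs Blue: 48–15
Orange vs Green: 40–23
Orange vs Yellow: 55–8
Orange vs Pink: 34–29
Orange vs Teal: 63–0
Orange beats every other option.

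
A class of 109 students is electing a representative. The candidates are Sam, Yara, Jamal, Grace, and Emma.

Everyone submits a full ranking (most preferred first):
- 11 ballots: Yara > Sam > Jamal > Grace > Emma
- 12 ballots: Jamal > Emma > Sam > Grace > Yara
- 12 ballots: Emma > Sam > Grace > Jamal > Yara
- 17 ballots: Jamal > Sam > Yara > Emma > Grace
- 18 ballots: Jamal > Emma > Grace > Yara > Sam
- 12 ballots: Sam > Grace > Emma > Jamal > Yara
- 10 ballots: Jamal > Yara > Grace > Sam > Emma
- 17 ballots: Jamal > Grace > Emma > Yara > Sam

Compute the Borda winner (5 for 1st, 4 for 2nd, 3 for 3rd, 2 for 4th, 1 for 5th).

Sam: 11×4 + 12×3 + 12×4 + 17×4 + 18×1 + 12×5 + 10×2 + 17×1 = 311
Yara: 11×5 + 12×1 + 12×1 + 17×3 + 18×2 + 12×1 + 10×4 + 17×2 = 252
Jamal: 11×3 + 12×5 + 12×2 + 17×5 + 18×5 + 12×2 + 10×5 + 17×5 = 451
Grace: 11×2 + 12×2 + 12×3 + 17×1 + 18×3 + 12×4 + 10×3 + 17×4 = 299
Emma: 11×1 + 12×4 + 12×5 + 17×2 + 18×4 + 12×3 + 10×1 + 17×3 = 322

Jamal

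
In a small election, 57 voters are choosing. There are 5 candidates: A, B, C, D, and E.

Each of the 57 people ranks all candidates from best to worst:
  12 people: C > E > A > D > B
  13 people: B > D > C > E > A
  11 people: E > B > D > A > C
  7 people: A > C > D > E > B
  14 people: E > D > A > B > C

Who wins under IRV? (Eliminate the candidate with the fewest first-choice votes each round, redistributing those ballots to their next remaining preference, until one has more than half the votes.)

Round 1: A 7, B 13, C 12, D 0, E 25. D eliminated.
Round 2: A 7, B 13, C 12, E 25. A eliminated.
Round 3: B 13, C 19, E 25. B eliminated.
Round 4: C 32, E 25. C has a majority (≥29).

C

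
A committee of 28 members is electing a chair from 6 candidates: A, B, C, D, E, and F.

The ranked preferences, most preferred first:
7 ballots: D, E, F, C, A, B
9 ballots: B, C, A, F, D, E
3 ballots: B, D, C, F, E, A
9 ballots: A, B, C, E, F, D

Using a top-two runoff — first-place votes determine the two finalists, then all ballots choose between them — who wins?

A

Round 1 first-place votes: A 9, B 12, C 0, D 7, E 0, F 0. B and A advance.
Runoff: B is ranked above A on 12 ballots, A above B on 16.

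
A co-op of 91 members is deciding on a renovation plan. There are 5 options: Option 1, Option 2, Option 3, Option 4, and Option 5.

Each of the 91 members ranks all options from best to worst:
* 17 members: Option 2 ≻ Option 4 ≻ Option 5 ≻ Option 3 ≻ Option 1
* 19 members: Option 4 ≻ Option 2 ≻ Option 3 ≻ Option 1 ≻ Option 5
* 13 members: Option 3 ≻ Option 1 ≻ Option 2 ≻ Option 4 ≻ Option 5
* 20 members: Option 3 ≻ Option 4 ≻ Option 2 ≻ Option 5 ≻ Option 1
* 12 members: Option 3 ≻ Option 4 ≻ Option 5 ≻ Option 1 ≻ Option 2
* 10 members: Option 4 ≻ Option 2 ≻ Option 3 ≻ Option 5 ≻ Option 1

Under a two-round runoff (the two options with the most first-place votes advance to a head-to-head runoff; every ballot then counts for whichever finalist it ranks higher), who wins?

Option 4

Round 1 first-place votes: Option 1 0, Option 2 17, Option 3 45, Option 4 29, Option 5 0. Option 3 and Option 4 advance.
Runoff: Option 3 is ranked above Option 4 on 45 ballots, Option 4 above Option 3 on 46.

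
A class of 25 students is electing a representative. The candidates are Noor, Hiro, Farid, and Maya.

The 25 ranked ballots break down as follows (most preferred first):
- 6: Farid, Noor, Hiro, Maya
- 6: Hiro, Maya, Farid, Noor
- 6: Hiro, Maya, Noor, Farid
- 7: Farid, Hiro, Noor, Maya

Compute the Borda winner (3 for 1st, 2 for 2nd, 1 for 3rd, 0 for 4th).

Noor: 6×2 + 6×0 + 6×1 + 7×1 = 25
Hiro: 6×1 + 6×3 + 6×3 + 7×2 = 56
Farid: 6×3 + 6×1 + 6×0 + 7×3 = 45
Maya: 6×0 + 6×2 + 6×2 + 7×0 = 24

Hiro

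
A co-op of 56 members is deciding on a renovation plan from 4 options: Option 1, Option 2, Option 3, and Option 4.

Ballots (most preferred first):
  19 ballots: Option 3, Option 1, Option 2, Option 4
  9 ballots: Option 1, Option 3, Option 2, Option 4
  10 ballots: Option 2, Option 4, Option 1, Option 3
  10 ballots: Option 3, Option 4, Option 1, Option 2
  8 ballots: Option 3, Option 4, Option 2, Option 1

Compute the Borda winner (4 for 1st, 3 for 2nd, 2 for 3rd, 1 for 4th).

Option 3

Option 1: 19×3 + 9×4 + 10×2 + 10×2 + 8×1 = 141
Option 2: 19×2 + 9×2 + 10×4 + 10×1 + 8×2 = 122
Option 3: 19×4 + 9×3 + 10×1 + 10×4 + 8×4 = 185
Option 4: 19×1 + 9×1 + 10×3 + 10×3 + 8×3 = 112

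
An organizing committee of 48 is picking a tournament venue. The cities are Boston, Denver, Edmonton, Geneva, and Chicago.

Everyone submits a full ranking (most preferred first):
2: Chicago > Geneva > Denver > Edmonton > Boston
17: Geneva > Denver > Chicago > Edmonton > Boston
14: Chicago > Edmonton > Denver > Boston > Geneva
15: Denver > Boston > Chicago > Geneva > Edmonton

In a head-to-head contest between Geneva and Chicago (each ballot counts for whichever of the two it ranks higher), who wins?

Chicago

Geneva is ranked above Chicago on 17 ballots; Chicago above Geneva on 31.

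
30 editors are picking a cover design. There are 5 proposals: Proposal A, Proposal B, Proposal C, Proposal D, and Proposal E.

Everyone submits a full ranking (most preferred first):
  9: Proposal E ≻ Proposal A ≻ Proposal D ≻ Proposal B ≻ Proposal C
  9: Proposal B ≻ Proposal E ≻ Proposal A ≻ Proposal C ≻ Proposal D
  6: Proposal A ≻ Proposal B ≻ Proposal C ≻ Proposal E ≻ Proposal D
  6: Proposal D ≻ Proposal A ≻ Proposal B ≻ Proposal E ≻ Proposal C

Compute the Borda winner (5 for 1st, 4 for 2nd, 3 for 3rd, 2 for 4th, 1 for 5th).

Proposal A: 9×4 + 9×3 + 6×5 + 6×4 = 117
Proposal B: 9×2 + 9×5 + 6×4 + 6×3 = 105
Proposal C: 9×1 + 9×2 + 6×3 + 6×1 = 51
Proposal D: 9×3 + 9×1 + 6×1 + 6×5 = 72
Proposal E: 9×5 + 9×4 + 6×2 + 6×2 = 105

Proposal A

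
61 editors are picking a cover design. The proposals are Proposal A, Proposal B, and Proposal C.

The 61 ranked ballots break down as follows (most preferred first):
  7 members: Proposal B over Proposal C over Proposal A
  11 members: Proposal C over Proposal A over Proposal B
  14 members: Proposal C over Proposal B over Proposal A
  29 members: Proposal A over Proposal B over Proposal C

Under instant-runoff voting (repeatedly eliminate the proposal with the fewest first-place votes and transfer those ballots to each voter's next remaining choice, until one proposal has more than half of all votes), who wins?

Proposal C

Round 1: Proposal A 29, Proposal B 7, Proposal C 25. Proposal B eliminated.
Round 2: Proposal A 29, Proposal C 32. Proposal C has a majority (≥31).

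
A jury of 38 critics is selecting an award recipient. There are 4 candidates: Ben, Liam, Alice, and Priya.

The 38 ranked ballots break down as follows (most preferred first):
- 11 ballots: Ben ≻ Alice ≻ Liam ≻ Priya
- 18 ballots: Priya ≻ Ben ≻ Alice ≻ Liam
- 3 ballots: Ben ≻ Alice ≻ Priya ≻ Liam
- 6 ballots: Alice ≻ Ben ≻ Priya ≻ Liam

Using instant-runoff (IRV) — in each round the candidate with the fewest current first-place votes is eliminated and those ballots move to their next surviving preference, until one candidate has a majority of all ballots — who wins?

Round 1: Ben 14, Liam 0, Alice 6, Priya 18. Liam eliminated.
Round 2: Ben 14, Alice 6, Priya 18. Alice eliminated.
Round 3: Ben 20, Priya 18. Ben has a majority (≥20).

Ben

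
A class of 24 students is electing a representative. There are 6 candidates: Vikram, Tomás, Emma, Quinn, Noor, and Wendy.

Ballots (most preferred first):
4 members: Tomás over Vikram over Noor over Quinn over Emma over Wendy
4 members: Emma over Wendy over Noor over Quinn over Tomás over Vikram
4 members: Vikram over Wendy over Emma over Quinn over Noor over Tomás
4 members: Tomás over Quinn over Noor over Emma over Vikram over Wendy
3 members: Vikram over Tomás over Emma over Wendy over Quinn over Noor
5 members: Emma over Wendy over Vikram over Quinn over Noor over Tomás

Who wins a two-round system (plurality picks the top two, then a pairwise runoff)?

Round 1 first-place votes: Vikram 7, Tomás 8, Emma 9, Quinn 0, Noor 0, Wendy 0. Emma and Tomás advance.
Runoff: Emma is ranked above Tomás on 13 ballots, Tomás above Emma on 11.

Emma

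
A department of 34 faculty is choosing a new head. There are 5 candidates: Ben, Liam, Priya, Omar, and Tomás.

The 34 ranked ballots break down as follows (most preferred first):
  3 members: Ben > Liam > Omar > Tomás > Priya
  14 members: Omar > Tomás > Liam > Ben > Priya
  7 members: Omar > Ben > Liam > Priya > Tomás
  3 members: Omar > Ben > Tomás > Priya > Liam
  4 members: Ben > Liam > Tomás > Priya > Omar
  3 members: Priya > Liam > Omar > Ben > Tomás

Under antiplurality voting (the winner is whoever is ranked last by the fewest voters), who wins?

Last-place votes: Ben 0, Liam 3, Priya 17, Omar 4, Tomás 10.

Ben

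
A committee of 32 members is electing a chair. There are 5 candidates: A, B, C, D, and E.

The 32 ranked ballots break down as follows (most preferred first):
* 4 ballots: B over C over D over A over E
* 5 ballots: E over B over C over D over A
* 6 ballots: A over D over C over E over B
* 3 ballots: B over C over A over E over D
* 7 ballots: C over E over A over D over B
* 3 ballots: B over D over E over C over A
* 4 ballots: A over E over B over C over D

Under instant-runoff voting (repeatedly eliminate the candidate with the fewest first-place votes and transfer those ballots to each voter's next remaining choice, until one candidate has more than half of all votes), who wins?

A

Round 1: A 10, B 10, C 7, D 0, E 5. D eliminated.
Round 2: A 10, B 10, C 7, E 5. E eliminated.
Round 3: A 10, B 15, C 7. C eliminated.
Round 4: A 17, B 15. A has a majority (≥17).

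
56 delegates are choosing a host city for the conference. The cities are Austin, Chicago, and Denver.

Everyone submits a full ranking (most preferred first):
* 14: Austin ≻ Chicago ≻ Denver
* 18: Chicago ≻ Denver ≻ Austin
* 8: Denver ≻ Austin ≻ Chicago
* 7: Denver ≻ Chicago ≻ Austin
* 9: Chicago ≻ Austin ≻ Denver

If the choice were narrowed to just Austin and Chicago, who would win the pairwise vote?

Austin is ranked above Chicago on 22 ballots; Chicago above Austin on 34.

Chicago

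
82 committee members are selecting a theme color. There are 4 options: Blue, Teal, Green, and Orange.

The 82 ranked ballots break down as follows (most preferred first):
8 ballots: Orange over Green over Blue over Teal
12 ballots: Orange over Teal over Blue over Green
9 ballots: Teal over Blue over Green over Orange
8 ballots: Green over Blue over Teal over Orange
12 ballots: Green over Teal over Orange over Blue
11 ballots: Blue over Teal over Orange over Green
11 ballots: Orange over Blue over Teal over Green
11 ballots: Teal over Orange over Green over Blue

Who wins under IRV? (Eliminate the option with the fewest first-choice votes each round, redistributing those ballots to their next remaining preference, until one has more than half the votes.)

Round 1: Blue 11, Teal 20, Green 20, Orange 31. Blue eliminated.
Round 2: Teal 31, Green 20, Orange 31. Green eliminated.
Round 3: Teal 51, Orange 31. Teal has a majority (≥42).

Teal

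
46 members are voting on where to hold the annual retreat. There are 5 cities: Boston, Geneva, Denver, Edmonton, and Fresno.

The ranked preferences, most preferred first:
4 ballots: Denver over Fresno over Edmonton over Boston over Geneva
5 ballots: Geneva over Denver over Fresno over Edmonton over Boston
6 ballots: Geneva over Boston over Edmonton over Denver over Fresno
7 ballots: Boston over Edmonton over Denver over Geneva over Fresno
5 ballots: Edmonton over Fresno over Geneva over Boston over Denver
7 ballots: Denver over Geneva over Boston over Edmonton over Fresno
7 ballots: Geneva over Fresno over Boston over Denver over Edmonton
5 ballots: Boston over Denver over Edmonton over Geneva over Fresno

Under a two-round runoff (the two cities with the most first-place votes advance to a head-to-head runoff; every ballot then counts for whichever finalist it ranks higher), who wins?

Round 1 first-place votes: Boston 12, Geneva 18, Denver 11, Edmonton 5, Fresno 0. Geneva and Boston advance.
Runoff: Geneva is ranked above Boston on 30 ballots, Boston above Geneva on 16.

Geneva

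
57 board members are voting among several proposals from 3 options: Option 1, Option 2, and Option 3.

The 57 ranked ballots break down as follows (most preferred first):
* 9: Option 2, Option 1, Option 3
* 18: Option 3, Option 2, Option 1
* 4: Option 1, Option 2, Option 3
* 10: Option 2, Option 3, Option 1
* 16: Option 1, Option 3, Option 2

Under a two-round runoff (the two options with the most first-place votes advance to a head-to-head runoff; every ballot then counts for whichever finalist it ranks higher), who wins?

Option 2

Round 1 first-place votes: Option 1 20, Option 2 19, Option 3 18. Option 1 and Option 2 advance.
Runoff: Option 1 is ranked above Option 2 on 20 ballots, Option 2 above Option 1 on 37.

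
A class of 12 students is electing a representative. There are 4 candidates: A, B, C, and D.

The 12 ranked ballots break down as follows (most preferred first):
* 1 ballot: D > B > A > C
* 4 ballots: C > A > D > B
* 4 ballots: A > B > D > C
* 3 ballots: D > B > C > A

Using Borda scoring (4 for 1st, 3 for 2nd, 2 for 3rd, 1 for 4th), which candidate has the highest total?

A: 1×2 + 4×3 + 4×4 + 3×1 = 33
B: 1×3 + 4×1 + 4×3 + 3×3 = 28
C: 1×1 + 4×4 + 4×1 + 3×2 = 27
D: 1×4 + 4×2 + 4×2 + 3×4 = 32

A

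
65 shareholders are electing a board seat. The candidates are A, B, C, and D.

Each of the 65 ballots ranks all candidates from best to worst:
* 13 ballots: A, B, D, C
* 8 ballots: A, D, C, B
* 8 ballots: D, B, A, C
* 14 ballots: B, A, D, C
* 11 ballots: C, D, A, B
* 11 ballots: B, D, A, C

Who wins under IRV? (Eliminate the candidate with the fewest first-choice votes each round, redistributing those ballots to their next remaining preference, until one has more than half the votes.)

Round 1: A 21, B 25, C 11, D 8. D eliminated.
Round 2: A 21, B 33, C 11. B has a majority (≥33).

B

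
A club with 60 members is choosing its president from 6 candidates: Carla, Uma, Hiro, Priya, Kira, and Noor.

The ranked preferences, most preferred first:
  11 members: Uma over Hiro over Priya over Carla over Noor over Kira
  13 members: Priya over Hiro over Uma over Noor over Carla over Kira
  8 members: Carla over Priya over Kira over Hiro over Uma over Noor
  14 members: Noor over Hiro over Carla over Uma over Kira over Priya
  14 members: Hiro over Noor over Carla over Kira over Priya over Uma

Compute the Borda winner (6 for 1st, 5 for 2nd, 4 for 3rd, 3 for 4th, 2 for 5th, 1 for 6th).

Hiro

Carla: 11×3 + 13×2 + 8×6 + 14×4 + 14×4 = 219
Uma: 11×6 + 13×4 + 8×2 + 14×3 + 14×1 = 190
Hiro: 11×5 + 13×5 + 8×3 + 14×5 + 14×6 = 298
Priya: 11×4 + 13×6 + 8×5 + 14×1 + 14×2 = 204
Kira: 11×1 + 13×1 + 8×4 + 14×2 + 14×3 = 126
Noor: 11×2 + 13×3 + 8×1 + 14×6 + 14×5 = 223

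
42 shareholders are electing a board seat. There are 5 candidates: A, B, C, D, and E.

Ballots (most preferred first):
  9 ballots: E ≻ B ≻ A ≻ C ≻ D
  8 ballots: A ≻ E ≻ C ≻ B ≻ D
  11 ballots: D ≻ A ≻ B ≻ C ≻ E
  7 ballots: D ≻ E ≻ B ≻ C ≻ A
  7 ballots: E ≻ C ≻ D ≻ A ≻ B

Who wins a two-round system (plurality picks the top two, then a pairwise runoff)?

E

Round 1 first-place votes: A 8, B 0, C 0, D 18, E 16. D and E advance.
Runoff: D is ranked above E on 18 ballots, E above D on 24.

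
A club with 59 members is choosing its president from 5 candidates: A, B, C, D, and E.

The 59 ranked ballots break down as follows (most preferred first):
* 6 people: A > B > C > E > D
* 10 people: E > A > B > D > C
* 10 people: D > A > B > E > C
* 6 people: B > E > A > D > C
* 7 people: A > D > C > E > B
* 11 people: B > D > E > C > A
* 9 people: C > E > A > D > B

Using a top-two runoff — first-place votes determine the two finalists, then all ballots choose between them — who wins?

Round 1 first-place votes: A 13, B 17, C 9, D 10, E 10. B and A advance.
Runoff: B is ranked above A on 17 ballots, A above B on 42.

A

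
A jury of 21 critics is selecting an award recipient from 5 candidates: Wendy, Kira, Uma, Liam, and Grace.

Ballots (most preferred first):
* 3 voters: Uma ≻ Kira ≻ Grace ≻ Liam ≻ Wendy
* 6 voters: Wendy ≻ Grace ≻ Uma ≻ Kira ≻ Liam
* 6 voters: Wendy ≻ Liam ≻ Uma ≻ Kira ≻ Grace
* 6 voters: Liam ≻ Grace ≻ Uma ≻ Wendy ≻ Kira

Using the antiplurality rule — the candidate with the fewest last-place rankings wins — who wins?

Uma

Last-place votes: Wendy 3, Kira 6, Uma 0, Liam 6, Grace 6.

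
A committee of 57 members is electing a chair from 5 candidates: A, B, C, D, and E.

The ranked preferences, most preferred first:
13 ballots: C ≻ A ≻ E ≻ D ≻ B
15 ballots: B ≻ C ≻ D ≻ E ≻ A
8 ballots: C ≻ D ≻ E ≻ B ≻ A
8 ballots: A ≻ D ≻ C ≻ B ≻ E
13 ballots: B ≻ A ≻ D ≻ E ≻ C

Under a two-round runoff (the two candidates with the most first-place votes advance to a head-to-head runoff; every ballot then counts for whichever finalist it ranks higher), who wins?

Round 1 first-place votes: A 8, B 28, C 21, D 0, E 0. B and C advance.
Runoff: B is ranked above C on 28 ballots, C above B on 29.

C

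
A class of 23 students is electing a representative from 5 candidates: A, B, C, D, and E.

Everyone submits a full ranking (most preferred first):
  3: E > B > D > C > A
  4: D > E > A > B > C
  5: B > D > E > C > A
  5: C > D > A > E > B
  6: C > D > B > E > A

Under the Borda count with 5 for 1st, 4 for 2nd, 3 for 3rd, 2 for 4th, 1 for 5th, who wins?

A: 3×1 + 4×3 + 5×1 + 5×3 + 6×1 = 41
B: 3×4 + 4×2 + 5×5 + 5×1 + 6×3 = 68
C: 3×2 + 4×1 + 5×2 + 5×5 + 6×5 = 75
D: 3×3 + 4×5 + 5×4 + 5×4 + 6×4 = 93
E: 3×5 + 4×4 + 5×3 + 5×2 + 6×2 = 68

D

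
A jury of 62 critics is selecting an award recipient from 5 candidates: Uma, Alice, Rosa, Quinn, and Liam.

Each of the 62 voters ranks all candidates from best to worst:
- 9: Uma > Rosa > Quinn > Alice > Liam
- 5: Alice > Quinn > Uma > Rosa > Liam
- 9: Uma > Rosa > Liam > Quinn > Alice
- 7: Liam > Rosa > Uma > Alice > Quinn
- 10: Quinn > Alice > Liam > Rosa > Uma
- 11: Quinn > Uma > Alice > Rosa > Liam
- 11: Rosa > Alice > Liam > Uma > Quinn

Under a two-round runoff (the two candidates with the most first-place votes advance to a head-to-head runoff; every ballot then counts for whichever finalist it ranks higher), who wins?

Round 1 first-place votes: Uma 18, Alice 5, Rosa 11, Quinn 21, Liam 7. Quinn and Uma advance.
Runoff: Quinn is ranked above Uma on 26 ballots, Uma above Quinn on 36.

Uma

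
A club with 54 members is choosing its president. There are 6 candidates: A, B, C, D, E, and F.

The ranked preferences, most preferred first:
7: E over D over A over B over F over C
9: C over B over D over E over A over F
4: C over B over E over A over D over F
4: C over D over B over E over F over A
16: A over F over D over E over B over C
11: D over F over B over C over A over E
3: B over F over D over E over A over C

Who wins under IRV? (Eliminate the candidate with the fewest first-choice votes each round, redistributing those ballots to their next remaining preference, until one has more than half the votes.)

D

Round 1: A 16, B 3, C 17, D 11, E 7, F 0. F eliminated.
Round 2: A 16, B 3, C 17, D 11, E 7. B eliminated.
Round 3: A 16, C 17, D 14, E 7. E eliminated.
Round 4: A 16, C 17, D 21. A eliminated.
Round 5: C 17, D 37. D has a majority (≥28).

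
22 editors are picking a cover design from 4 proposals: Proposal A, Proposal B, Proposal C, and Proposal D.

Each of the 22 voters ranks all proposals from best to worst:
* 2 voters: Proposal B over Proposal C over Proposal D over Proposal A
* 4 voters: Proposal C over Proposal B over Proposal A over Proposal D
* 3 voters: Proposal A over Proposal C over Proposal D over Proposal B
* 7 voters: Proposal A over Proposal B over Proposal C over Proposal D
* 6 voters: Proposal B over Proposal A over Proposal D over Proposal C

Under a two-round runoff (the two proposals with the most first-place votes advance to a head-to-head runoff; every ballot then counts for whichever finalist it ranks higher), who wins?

Round 1 first-place votes: Proposal A 10, Proposal B 8, Proposal C 4, Proposal D 0. Proposal A and Proposal B advance.
Runoff: Proposal A is ranked above Proposal B on 10 ballots, Proposal B above Proposal A on 12.

Proposal B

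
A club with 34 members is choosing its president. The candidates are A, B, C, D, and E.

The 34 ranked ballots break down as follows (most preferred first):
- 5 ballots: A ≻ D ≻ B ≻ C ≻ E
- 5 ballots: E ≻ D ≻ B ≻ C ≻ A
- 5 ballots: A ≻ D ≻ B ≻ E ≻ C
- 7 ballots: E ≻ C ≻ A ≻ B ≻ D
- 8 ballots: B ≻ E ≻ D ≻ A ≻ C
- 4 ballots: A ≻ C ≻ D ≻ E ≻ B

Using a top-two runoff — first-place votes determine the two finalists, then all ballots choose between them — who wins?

Round 1 first-place votes: A 14, B 8, C 0, D 0, E 12. A and E advance.
Runoff: A is ranked above E on 14 ballots, E above A on 20.

E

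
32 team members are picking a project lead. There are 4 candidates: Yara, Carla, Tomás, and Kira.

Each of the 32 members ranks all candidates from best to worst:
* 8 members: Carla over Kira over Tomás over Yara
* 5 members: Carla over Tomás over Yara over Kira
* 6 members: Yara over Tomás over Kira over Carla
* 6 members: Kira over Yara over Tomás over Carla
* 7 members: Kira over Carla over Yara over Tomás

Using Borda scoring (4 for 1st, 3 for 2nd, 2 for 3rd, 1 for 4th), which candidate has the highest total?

Yara: 8×1 + 5×2 + 6×4 + 6×3 + 7×2 = 74
Carla: 8×4 + 5×4 + 6×1 + 6×1 + 7×3 = 85
Tomás: 8×2 + 5×3 + 6×3 + 6×2 + 7×1 = 68
Kira: 8×3 + 5×1 + 6×2 + 6×4 + 7×4 = 93

Kira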